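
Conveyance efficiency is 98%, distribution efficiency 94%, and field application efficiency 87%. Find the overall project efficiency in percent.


Ec = 0.98, Eb = 0.94, Ea = 0.87
E = 0.98 * 0.94 * 0.87 * 100 = 80.1444%

80.1444 %


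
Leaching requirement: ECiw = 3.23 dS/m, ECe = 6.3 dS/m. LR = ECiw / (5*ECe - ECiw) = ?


LR = ECiw / (5*ECe - ECiw)
LR = 3.23 / (5*6.3 - 3.23)
LR = 3.23 / 28.2700

0.1143


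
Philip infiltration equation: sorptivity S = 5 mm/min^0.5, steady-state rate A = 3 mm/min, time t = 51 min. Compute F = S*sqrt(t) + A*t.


F = S*sqrt(t) + A*t
F = 5*sqrt(51) + 3*51
F = 5*7.141428 + 153

188.7071 mm


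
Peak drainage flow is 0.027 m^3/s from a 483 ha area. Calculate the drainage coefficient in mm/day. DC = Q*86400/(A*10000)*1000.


DC = Q * 86400 / (A * 10000) * 1000
DC = 0.027 * 86400 / (483 * 10000) * 1000
DC = 2332800.0000 / 4830000

0.4830 mm/day


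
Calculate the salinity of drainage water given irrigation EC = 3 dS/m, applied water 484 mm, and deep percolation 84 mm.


EC_dw = EC_iw * D_iw / D_dw
EC_dw = 3 * 484 / 84
EC_dw = 1452 / 84

17.2857 dS/m


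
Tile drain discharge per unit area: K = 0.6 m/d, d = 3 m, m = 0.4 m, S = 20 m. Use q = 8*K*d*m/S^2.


q = 8*K*d*m/S^2
q = 8*0.6*3*0.4/20^2
q = 5.7600 / 400

0.0144 m/d


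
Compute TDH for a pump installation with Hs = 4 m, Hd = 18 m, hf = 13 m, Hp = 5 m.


TDH = Hs + Hd + hf + Hp = 4 + 18 + 13 + 5 = 40

40 m


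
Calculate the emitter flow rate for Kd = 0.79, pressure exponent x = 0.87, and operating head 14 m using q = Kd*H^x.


q = Kd * H^x = 0.79 * 14^0.87 = 0.79 * 9.934166

7.8480 L/h


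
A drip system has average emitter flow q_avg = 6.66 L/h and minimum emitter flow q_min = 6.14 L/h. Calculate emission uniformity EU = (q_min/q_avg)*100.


EU = (q_min/q_avg)*100 = (6.14/6.66)*100 = 92.1922%

92.1922 %


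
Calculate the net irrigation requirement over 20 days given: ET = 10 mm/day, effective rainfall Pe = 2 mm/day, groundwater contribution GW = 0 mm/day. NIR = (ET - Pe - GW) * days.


Daily deficit = ET - Pe - GW = 10 - 2 - 0 = 8 mm/day
NIR = 8 * 20 = 160 mm

160.0000 mm


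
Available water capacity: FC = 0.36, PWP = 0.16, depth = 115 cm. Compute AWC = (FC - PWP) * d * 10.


AWC = (FC - PWP) * d * 10
AWC = (0.36 - 0.16) * 115 * 10
AWC = 0.2000 * 115 * 10

230.0000 mm


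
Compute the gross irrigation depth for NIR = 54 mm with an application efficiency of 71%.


Ea = 71% = 0.71
GID = NIR / Ea = 54 / 0.71 = 76.0563 mm

76.0563 mm


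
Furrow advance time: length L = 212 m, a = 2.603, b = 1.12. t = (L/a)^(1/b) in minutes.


t = (L/a)^(1/b)
t = (212/2.603)^(1/1.12)
t = 81.444487^(1/1.12)

50.8307 min


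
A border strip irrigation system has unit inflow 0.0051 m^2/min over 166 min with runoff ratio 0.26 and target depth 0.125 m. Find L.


L = q*t/((1+r)*Z)
L = 0.0051*166/((1+0.26)*0.125)
L = 0.8466/0.1575

5.3752 m


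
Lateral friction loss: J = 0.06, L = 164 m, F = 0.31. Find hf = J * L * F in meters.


hf = J * L * F = 0.06 * 164 * 0.31 = 3.0504 m

3.0504 m


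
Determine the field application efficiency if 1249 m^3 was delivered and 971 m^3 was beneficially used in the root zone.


Ea = V_root / V_field * 100 = 971 / 1249 * 100 = 77.7422%

77.7422 %


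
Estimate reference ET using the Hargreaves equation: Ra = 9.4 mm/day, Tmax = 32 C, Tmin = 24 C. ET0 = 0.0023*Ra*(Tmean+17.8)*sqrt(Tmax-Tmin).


Tmean = (Tmax + Tmin)/2 = (32 + 24)/2 = 28.0
ET0 = 0.0023 * 9.4 * (28.0 + 17.8) * sqrt(32 - 24)
ET0 = 0.0023 * 9.4 * 45.8 * 2.828427

2.8007 mm/day


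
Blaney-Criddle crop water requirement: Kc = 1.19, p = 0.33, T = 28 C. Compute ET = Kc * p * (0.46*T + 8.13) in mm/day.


ET = Kc * p * (0.46*T + 8.13)
ET = 1.19 * 0.33 * (0.46*28 + 8.13)
ET = 1.19 * 0.33 * 21.0100

8.2506 mm/day


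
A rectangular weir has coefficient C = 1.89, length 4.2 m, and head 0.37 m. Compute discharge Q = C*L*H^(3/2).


Q = C * L * H^(3/2) = 1.89 * 4.2 * 0.37^1.5 = 1.89 * 4.2 * 0.225062

1.7865 m^3/s


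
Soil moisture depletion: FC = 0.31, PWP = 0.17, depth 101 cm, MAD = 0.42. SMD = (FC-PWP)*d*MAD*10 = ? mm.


SMD = (FC - PWP) * d * MAD * 10
SMD = (0.31 - 0.17) * 101 * 0.42 * 10
SMD = 0.1400 * 101 * 0.42 * 10

59.3880 mm


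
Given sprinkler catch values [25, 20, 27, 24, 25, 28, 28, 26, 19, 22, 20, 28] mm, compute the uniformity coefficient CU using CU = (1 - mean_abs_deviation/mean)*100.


mean = 24.333333 mm
MAD = 2.777778 mm
CU = (1 - 2.777778/24.333333)*100

88.5845 %


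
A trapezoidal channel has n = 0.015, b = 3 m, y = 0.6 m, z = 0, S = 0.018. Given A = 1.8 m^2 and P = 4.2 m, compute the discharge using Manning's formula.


R = A/P = 1.8/4.2 = 0.428571
Q = (1/0.015) * 1.8 * 0.428571^(2/3) * 0.018^0.5

9.1516 m^3/s


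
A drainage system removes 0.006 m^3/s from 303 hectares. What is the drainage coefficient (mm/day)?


DC = Q * 86400 / (A * 10000) * 1000
DC = 0.006 * 86400 / (303 * 10000) * 1000
DC = 518400.0000 / 3030000

0.1711 mm/day


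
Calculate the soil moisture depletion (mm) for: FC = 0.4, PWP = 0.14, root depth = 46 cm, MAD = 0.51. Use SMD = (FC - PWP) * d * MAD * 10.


SMD = (FC - PWP) * d * MAD * 10
SMD = (0.4 - 0.14) * 46 * 0.51 * 10
SMD = 0.2600 * 46 * 0.51 * 10

60.9960 mm


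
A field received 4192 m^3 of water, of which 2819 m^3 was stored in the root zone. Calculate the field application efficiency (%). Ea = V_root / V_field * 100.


Ea = V_root / V_field * 100 = 2819 / 4192 * 100 = 67.2471%

67.2471 %


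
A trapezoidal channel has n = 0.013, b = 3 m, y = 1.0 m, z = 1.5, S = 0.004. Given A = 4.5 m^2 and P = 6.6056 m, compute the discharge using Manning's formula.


R = A/P = 4.5/6.6056 = 0.681240
Q = (1/0.013) * 4.5 * 0.681240^(2/3) * 0.004^0.5

16.9499 m^3/s


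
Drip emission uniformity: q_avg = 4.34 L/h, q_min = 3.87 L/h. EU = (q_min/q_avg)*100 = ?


EU = (q_min/q_avg)*100 = (3.87/4.34)*100 = 89.1705%

89.1705 %


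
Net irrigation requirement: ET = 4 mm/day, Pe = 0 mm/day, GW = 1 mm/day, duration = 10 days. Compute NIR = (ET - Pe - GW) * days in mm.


Daily deficit = ET - Pe - GW = 4 - 0 - 1 = 3 mm/day
NIR = 3 * 10 = 30 mm

30.0000 mm


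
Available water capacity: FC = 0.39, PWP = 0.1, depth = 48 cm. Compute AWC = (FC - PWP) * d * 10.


AWC = (FC - PWP) * d * 10
AWC = (0.39 - 0.1) * 48 * 10
AWC = 0.2900 * 48 * 10

139.2000 mm


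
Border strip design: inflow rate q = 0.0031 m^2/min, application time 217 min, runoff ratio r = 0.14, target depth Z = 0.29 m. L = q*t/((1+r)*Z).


L = q*t/((1+r)*Z)
L = 0.0031*217/((1+0.14)*0.29)
L = 0.6727/0.3306

2.0348 m


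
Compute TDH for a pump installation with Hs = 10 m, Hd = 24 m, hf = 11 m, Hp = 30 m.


TDH = Hs + Hd + hf + Hp = 10 + 24 + 11 + 30 = 75

75 m


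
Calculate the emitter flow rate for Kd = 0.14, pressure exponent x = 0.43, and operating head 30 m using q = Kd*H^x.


q = Kd * H^x = 0.14 * 30^0.43 = 0.14 * 4.316802

0.6044 L/h


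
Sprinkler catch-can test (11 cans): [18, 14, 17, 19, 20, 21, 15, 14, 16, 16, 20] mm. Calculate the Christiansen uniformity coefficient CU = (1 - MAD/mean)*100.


mean = 17.272727 mm
MAD = 2.115702 mm
CU = (1 - 2.115702/17.272727)*100

87.7512 %


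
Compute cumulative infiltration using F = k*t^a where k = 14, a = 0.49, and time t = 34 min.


F = k * t^a = 14 * 34^0.49
F = 14 * 5.628915

78.8048 mm


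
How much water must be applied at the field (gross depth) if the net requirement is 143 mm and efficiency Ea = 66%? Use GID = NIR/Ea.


Ea = 66% = 0.66
GID = NIR / Ea = 143 / 0.66 = 216.6667 mm

216.6667 mm


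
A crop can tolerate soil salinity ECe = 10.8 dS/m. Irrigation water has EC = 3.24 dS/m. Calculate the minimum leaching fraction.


LR = ECiw / (5*ECe - ECiw)
LR = 3.24 / (5*10.8 - 3.24)
LR = 3.24 / 50.7600

0.0638


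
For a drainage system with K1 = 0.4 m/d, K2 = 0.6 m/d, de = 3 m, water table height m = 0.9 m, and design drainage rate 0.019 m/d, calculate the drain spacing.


S^2 = 8*K2*de*m/q + 4*K1*m^2/q
S^2 = 8*0.6*3*0.9/0.019 + 4*0.4*0.9^2/0.019
S = sqrt(750.3158)

27.3919 m


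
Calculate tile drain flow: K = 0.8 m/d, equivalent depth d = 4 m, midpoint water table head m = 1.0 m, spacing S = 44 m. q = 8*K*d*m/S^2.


q = 8*K*d*m/S^2
q = 8*0.8*4*1.0/44^2
q = 25.6000 / 1936

0.0132 m/d


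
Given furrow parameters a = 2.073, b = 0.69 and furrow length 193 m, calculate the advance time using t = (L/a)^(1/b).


t = (L/a)^(1/b)
t = (193/2.073)^(1/0.69)
t = 93.101785^(1/0.69)

713.7766 min


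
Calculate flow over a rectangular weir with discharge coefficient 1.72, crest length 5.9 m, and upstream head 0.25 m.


Q = C * L * H^(3/2) = 1.72 * 5.9 * 0.25^1.5 = 1.72 * 5.9 * 0.125000

1.2685 m^3/s


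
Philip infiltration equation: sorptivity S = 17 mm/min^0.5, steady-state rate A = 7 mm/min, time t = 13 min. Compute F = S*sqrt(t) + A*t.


F = S*sqrt(t) + A*t
F = 17*sqrt(13) + 7*13
F = 17*3.605551 + 91

152.2944 mm


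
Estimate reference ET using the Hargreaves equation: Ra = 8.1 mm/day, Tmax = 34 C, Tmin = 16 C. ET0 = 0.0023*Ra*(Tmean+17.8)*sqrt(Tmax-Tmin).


Tmean = (Tmax + Tmin)/2 = (34 + 16)/2 = 25.0
ET0 = 0.0023 * 8.1 * (25.0 + 17.8) * sqrt(34 - 16)
ET0 = 0.0023 * 8.1 * 42.8 * 4.242641

3.3829 mm/day


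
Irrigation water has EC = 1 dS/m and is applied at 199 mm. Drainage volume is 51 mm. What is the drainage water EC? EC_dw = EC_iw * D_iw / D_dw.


EC_dw = EC_iw * D_iw / D_dw
EC_dw = 1 * 199 / 51
EC_dw = 199 / 51

3.9020 dS/m


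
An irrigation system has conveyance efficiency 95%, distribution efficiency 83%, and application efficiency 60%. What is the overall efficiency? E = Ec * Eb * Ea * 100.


Ec = 0.95, Eb = 0.83, Ea = 0.6
E = 0.95 * 0.83 * 0.6 * 100 = 47.3100%

47.3100 %


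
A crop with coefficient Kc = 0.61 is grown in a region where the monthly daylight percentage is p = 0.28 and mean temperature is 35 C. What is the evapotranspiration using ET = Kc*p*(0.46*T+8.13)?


ET = Kc * p * (0.46*T + 8.13)
ET = 0.61 * 0.28 * (0.46*35 + 8.13)
ET = 0.61 * 0.28 * 24.2300

4.1385 mm/day


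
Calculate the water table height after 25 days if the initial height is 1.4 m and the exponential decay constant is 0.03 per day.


m = m0 * exp(-k*t)
m = 1.4 * exp(-0.03 * 25)
m = 1.4 * exp(-0.7500)

0.6613 m


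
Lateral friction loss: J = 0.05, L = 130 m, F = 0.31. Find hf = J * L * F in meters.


hf = J * L * F = 0.05 * 130 * 0.31 = 2.0150 m

2.0150 m


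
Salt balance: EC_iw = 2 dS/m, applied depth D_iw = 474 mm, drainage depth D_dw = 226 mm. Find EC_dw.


EC_dw = EC_iw * D_iw / D_dw
EC_dw = 2 * 474 / 226
EC_dw = 948 / 226

4.1947 dS/m


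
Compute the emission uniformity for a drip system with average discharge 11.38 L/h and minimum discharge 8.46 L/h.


EU = (q_min/q_avg)*100 = (8.46/11.38)*100 = 74.3409%

74.3409 %


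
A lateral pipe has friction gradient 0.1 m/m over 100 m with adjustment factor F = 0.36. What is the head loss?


hf = J * L * F = 0.1 * 100 * 0.36 = 3.6000 m

3.6000 m


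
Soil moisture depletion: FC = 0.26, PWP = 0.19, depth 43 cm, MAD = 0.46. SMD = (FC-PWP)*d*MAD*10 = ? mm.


SMD = (FC - PWP) * d * MAD * 10
SMD = (0.26 - 0.19) * 43 * 0.46 * 10
SMD = 0.0700 * 43 * 0.46 * 10

13.8460 mm


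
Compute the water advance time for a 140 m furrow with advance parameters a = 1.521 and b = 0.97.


t = (L/a)^(1/b)
t = (140/1.521)^(1/0.97)
t = 92.044707^(1/0.97)

105.8622 min


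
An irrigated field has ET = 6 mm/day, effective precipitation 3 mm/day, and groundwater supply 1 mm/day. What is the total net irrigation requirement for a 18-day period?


Daily deficit = ET - Pe - GW = 6 - 3 - 1 = 2 mm/day
NIR = 2 * 18 = 36 mm

36.0000 mm


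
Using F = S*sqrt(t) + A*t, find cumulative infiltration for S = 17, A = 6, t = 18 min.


F = S*sqrt(t) + A*t
F = 17*sqrt(18) + 6*18
F = 17*4.242641 + 108

180.1249 mm


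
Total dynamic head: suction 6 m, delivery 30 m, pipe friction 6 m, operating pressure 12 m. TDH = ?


TDH = Hs + Hd + hf + Hp = 6 + 30 + 6 + 12 = 54

54 m


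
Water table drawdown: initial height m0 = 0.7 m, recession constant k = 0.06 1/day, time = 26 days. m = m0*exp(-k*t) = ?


m = m0 * exp(-k*t)
m = 0.7 * exp(-0.06 * 26)
m = 0.7 * exp(-1.5600)

0.1471 m


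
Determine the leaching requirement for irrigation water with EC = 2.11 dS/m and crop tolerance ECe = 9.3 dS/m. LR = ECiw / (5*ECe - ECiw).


LR = ECiw / (5*ECe - ECiw)
LR = 2.11 / (5*9.3 - 2.11)
LR = 2.11 / 44.3900

0.0475


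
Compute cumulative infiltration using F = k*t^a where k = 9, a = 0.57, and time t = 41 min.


F = k * t^a = 9 * 41^0.57
F = 9 * 8.303990

74.7359 mm


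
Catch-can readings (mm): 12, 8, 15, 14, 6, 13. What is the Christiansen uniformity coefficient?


mean = 11.333333 mm
MAD = 2.888889 mm
CU = (1 - 2.888889/11.333333)*100

74.5098 %


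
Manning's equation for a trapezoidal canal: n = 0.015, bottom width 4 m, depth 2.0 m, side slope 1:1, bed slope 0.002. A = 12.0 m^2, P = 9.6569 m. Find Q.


R = A/P = 12.0/9.6569 = 1.242635
Q = (1/0.015) * 12.0 * 1.242635^(2/3) * 0.002^0.5

41.3524 m^3/s


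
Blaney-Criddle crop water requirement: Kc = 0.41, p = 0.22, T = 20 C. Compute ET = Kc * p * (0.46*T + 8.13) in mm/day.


ET = Kc * p * (0.46*T + 8.13)
ET = 0.41 * 0.22 * (0.46*20 + 8.13)
ET = 0.41 * 0.22 * 17.3300

1.5632 mm/day


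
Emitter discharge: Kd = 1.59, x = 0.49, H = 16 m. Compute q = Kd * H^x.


q = Kd * H^x = 1.59 * 16^0.49 = 1.59 * 3.890620

6.1861 L/h


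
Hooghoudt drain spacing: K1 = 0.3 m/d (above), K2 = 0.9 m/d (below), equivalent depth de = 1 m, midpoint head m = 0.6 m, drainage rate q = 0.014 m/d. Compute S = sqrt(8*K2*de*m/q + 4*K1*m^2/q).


S^2 = 8*K2*de*m/q + 4*K1*m^2/q
S^2 = 8*0.9*1*0.6/0.014 + 4*0.3*0.6^2/0.014
S = sqrt(339.4286)

18.4236 m


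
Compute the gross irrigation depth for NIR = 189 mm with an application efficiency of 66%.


Ea = 66% = 0.66
GID = NIR / Ea = 189 / 0.66 = 286.3636 mm

286.3636 mm


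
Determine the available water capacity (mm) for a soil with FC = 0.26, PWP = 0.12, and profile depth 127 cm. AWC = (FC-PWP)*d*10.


AWC = (FC - PWP) * d * 10
AWC = (0.26 - 0.12) * 127 * 10
AWC = 0.1400 * 127 * 10

177.8000 mm


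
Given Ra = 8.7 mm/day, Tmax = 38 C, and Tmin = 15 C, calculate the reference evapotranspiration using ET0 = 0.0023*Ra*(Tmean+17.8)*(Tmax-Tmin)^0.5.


Tmean = (Tmax + Tmin)/2 = (38 + 15)/2 = 26.5
ET0 = 0.0023 * 8.7 * (26.5 + 17.8) * sqrt(38 - 15)
ET0 = 0.0023 * 8.7 * 44.3 * 4.795832

4.2512 mm/day


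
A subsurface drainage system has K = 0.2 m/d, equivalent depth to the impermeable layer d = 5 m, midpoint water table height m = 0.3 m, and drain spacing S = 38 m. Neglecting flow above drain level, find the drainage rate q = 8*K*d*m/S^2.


q = 8*K*d*m/S^2
q = 8*0.2*5*0.3/38^2
q = 2.4000 / 1444

0.0017 m/d


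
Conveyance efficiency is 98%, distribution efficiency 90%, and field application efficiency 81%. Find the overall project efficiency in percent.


Ec = 0.98, Eb = 0.9, Ea = 0.81
E = 0.98 * 0.9 * 0.81 * 100 = 71.4420%

71.4420 %


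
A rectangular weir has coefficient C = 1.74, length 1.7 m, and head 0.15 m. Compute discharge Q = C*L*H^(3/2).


Q = C * L * H^(3/2) = 1.74 * 1.7 * 0.15^1.5 = 1.74 * 1.7 * 0.058095

0.1718 m^3/s


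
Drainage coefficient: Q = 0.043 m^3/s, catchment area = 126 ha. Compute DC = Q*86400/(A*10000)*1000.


DC = Q * 86400 / (A * 10000) * 1000
DC = 0.043 * 86400 / (126 * 10000) * 1000
DC = 3715200.0000 / 1260000

2.9486 mm/day


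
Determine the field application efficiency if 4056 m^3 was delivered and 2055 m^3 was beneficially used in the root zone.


Ea = V_root / V_field * 100 = 2055 / 4056 * 100 = 50.6657%

50.6657 %


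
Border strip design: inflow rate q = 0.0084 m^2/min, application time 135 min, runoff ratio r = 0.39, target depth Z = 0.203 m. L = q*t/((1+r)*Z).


L = q*t/((1+r)*Z)
L = 0.0084*135/((1+0.39)*0.203)
L = 1.134/0.28217

4.0189 m


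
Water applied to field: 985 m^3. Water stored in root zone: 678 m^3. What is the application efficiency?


Ea = V_root / V_field * 100 = 678 / 985 * 100 = 68.8325%

68.8325 %


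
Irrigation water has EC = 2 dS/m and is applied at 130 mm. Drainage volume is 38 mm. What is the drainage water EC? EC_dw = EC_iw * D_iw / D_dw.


EC_dw = EC_iw * D_iw / D_dw
EC_dw = 2 * 130 / 38
EC_dw = 260 / 38

6.8421 dS/m


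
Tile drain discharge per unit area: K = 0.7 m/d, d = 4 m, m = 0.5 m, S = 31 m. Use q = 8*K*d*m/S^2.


q = 8*K*d*m/S^2
q = 8*0.7*4*0.5/31^2
q = 11.2000 / 961

0.0117 m/d


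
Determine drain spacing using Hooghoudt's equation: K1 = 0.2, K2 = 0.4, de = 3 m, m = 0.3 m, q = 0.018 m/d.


S^2 = 8*K2*de*m/q + 4*K1*m^2/q
S^2 = 8*0.4*3*0.3/0.018 + 4*0.2*0.3^2/0.018
S = sqrt(164.0000)

12.8062 m


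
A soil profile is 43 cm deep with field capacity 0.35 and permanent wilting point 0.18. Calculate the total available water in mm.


AWC = (FC - PWP) * d * 10
AWC = (0.35 - 0.18) * 43 * 10
AWC = 0.1700 * 43 * 10

73.1000 mm


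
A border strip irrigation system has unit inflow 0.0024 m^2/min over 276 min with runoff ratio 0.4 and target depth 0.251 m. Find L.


L = q*t/((1+r)*Z)
L = 0.0024*276/((1+0.4)*0.251)
L = 0.6624/0.3514

1.8850 m


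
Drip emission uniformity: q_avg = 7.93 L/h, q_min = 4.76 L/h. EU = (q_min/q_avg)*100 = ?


EU = (q_min/q_avg)*100 = (4.76/7.93)*100 = 60.0252%

60.0252 %


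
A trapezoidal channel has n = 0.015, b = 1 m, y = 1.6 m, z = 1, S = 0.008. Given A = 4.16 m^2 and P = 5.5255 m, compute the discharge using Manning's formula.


R = A/P = 4.16/5.5255 = 0.752873
Q = (1/0.015) * 4.16 * 0.752873^(2/3) * 0.008^0.5

20.5287 m^3/s


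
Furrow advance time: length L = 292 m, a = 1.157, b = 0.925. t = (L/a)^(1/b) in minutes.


t = (L/a)^(1/b)
t = (292/1.157)^(1/0.925)
t = 252.376837^(1/0.925)

395.1939 min


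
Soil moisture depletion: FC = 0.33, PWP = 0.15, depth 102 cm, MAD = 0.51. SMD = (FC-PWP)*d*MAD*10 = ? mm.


SMD = (FC - PWP) * d * MAD * 10
SMD = (0.33 - 0.15) * 102 * 0.51 * 10
SMD = 0.1800 * 102 * 0.51 * 10

93.6360 mm


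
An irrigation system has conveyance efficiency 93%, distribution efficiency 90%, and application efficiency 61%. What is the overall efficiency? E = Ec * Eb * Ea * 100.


Ec = 0.93, Eb = 0.9, Ea = 0.61
E = 0.93 * 0.9 * 0.61 * 100 = 51.0570%

51.0570 %


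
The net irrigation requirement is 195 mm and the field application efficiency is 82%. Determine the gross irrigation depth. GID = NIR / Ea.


Ea = 82% = 0.82
GID = NIR / Ea = 195 / 0.82 = 237.8049 mm

237.8049 mm


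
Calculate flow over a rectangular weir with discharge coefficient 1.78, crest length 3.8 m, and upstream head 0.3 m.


Q = C * L * H^(3/2) = 1.78 * 3.8 * 0.3^1.5 = 1.78 * 3.8 * 0.164317

1.1114 m^3/s


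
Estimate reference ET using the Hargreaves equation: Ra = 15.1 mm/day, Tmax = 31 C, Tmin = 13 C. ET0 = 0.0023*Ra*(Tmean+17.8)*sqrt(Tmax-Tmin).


Tmean = (Tmax + Tmin)/2 = (31 + 13)/2 = 22.0
ET0 = 0.0023 * 15.1 * (22.0 + 17.8) * sqrt(31 - 13)
ET0 = 0.0023 * 15.1 * 39.8 * 4.242641

5.8644 mm/day


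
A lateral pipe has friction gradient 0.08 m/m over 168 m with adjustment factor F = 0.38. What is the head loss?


hf = J * L * F = 0.08 * 168 * 0.38 = 5.1072 m

5.1072 m


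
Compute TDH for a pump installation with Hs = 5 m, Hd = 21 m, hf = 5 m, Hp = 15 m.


TDH = Hs + Hd + hf + Hp = 5 + 21 + 5 + 15 = 46

46 m


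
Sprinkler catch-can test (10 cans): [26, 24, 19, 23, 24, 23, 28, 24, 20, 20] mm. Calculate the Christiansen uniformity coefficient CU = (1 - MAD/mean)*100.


mean = 23.100000 mm
MAD = 2.100000 mm
CU = (1 - 2.100000/23.100000)*100

90.9091 %


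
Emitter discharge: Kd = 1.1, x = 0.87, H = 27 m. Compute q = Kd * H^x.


q = Kd * H^x = 1.1 * 27^0.87 = 1.1 * 17.590836

19.3499 L/h


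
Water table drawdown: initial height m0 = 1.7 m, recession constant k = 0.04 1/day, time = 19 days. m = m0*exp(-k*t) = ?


m = m0 * exp(-k*t)
m = 1.7 * exp(-0.04 * 19)
m = 1.7 * exp(-0.7600)

0.7950 m


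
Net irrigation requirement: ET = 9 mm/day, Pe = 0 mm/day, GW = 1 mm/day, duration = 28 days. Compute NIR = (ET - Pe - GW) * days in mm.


Daily deficit = ET - Pe - GW = 9 - 0 - 1 = 8 mm/day
NIR = 8 * 28 = 224 mm

224.0000 mm


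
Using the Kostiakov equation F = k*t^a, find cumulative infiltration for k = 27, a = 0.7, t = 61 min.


F = k * t^a = 27 * 61^0.7
F = 27 * 17.771778

479.8380 mm


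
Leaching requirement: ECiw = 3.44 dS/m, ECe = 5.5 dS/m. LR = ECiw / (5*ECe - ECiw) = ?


LR = ECiw / (5*ECe - ECiw)
LR = 3.44 / (5*5.5 - 3.44)
LR = 3.44 / 24.0600

0.1430


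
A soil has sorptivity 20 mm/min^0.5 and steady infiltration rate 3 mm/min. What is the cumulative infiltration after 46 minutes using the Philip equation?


F = S*sqrt(t) + A*t
F = 20*sqrt(46) + 3*46
F = 20*6.782330 + 138

273.6466 mm


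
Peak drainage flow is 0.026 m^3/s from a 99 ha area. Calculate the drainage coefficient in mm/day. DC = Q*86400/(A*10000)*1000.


DC = Q * 86400 / (A * 10000) * 1000
DC = 0.026 * 86400 / (99 * 10000) * 1000
DC = 2246400.0000 / 990000

2.2691 mm/day


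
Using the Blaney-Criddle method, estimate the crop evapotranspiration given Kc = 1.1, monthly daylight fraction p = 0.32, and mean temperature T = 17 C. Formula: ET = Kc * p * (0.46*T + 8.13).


ET = Kc * p * (0.46*T + 8.13)
ET = 1.1 * 0.32 * (0.46*17 + 8.13)
ET = 1.1 * 0.32 * 15.9500

5.6144 mm/day


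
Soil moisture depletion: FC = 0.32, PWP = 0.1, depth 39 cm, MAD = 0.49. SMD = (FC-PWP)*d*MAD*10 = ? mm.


SMD = (FC - PWP) * d * MAD * 10
SMD = (0.32 - 0.1) * 39 * 0.49 * 10
SMD = 0.2200 * 39 * 0.49 * 10

42.0420 mm


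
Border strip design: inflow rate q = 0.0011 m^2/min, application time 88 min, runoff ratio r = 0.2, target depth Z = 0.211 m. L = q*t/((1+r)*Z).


L = q*t/((1+r)*Z)
L = 0.0011*88/((1+0.2)*0.211)
L = 0.0968/0.2532

0.3823 m


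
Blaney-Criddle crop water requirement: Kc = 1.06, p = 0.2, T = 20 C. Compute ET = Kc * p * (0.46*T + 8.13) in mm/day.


ET = Kc * p * (0.46*T + 8.13)
ET = 1.06 * 0.2 * (0.46*20 + 8.13)
ET = 1.06 * 0.2 * 17.3300

3.6740 mm/day


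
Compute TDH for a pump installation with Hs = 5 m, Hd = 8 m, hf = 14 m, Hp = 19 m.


TDH = Hs + Hd + hf + Hp = 5 + 8 + 14 + 19 = 46

46 m


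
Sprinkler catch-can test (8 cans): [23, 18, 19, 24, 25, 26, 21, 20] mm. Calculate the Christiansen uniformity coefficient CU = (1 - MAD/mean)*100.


mean = 22.000000 mm
MAD = 2.500000 mm
CU = (1 - 2.500000/22.000000)*100

88.6364 %


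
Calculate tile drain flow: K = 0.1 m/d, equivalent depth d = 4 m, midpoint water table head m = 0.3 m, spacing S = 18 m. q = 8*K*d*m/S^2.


q = 8*K*d*m/S^2
q = 8*0.1*4*0.3/18^2
q = 0.9600 / 324

0.0030 m/d


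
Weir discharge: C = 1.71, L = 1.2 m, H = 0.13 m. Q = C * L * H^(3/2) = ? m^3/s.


Q = C * L * H^(3/2) = 1.71 * 1.2 * 0.13^1.5 = 1.71 * 1.2 * 0.046872

0.0962 m^3/s


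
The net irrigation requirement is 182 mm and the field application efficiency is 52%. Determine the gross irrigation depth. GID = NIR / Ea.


Ea = 52% = 0.52
GID = NIR / Ea = 182 / 0.52 = 350.0000 mm

350.0000 mm


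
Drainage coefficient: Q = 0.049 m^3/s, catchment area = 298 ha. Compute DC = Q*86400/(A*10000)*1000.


DC = Q * 86400 / (A * 10000) * 1000
DC = 0.049 * 86400 / (298 * 10000) * 1000
DC = 4233600.0000 / 2980000

1.4207 mm/day


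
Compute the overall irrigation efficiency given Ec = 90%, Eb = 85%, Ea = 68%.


Ec = 0.9, Eb = 0.85, Ea = 0.68
E = 0.9 * 0.85 * 0.68 * 100 = 52.0200%

52.0200 %


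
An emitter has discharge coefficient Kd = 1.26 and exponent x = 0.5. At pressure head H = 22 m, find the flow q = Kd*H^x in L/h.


q = Kd * H^x = 1.26 * 22^0.5 = 1.26 * 4.690416

5.9099 L/h


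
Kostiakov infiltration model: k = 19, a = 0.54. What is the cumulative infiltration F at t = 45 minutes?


F = k * t^a = 19 * 45^0.54
F = 19 * 7.811506

148.4186 mm


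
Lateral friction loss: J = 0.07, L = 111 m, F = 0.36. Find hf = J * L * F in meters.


hf = J * L * F = 0.07 * 111 * 0.36 = 2.7972 m

2.7972 m


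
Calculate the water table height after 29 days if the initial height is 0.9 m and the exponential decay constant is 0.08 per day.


m = m0 * exp(-k*t)
m = 0.9 * exp(-0.08 * 29)
m = 0.9 * exp(-2.3200)

0.0884 m


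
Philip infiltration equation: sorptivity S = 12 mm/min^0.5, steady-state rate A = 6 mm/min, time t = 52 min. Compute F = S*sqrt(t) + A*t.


F = S*sqrt(t) + A*t
F = 12*sqrt(52) + 6*52
F = 12*7.211103 + 312

398.5332 mm


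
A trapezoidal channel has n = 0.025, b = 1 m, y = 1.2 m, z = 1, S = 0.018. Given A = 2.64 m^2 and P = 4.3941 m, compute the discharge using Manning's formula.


R = A/P = 2.64/4.3941 = 0.600806
Q = (1/0.025) * 2.64 * 0.600806^(2/3) * 0.018^0.5

10.0876 m^3/s


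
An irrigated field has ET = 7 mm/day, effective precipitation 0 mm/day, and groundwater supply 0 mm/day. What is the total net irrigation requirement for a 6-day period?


Daily deficit = ET - Pe - GW = 7 - 0 - 0 = 7 mm/day
NIR = 7 * 6 = 42 mm

42.0000 mm


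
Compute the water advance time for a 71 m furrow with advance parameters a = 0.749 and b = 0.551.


t = (L/a)^(1/b)
t = (71/0.749)^(1/0.551)
t = 94.793057^(1/0.551)

3869.1557 min


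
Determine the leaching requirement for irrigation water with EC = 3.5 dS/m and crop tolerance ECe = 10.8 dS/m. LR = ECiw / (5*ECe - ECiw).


LR = ECiw / (5*ECe - ECiw)
LR = 3.5 / (5*10.8 - 3.5)
LR = 3.5 / 50.5000

0.0693


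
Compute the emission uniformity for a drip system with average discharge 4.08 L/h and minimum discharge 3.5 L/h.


EU = (q_min/q_avg)*100 = (3.5/4.08)*100 = 85.7843%

85.7843 %


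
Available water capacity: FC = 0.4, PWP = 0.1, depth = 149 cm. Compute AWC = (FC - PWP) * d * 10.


AWC = (FC - PWP) * d * 10
AWC = (0.4 - 0.1) * 149 * 10
AWC = 0.3000 * 149 * 10

447.0000 mm


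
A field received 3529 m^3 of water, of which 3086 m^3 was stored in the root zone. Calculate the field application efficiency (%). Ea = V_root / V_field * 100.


Ea = V_root / V_field * 100 = 3086 / 3529 * 100 = 87.4469%

87.4469 %


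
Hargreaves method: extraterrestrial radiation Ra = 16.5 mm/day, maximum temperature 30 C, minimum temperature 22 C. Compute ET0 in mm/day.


Tmean = (Tmax + Tmin)/2 = (30 + 22)/2 = 26.0
ET0 = 0.0023 * 16.5 * (26.0 + 17.8) * sqrt(30 - 22)
ET0 = 0.0023 * 16.5 * 43.8 * 2.828427

4.7014 mm/day


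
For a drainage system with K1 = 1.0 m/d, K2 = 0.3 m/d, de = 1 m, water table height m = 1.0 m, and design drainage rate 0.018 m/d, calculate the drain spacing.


S^2 = 8*K2*de*m/q + 4*K1*m^2/q
S^2 = 8*0.3*1*1.0/0.018 + 4*1.0*1.0^2/0.018
S = sqrt(355.5556)

18.8562 m


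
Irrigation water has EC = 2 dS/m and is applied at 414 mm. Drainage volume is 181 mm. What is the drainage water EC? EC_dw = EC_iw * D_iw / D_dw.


EC_dw = EC_iw * D_iw / D_dw
EC_dw = 2 * 414 / 181
EC_dw = 828 / 181

4.5746 dS/m


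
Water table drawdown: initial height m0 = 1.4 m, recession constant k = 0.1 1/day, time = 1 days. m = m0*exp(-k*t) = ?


m = m0 * exp(-k*t)
m = 1.4 * exp(-0.1 * 1)
m = 1.4 * exp(-0.1000)

1.2668 m


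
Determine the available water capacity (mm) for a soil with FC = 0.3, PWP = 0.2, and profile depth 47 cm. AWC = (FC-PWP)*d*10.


AWC = (FC - PWP) * d * 10
AWC = (0.3 - 0.2) * 47 * 10
AWC = 0.1000 * 47 * 10

47.0000 mm


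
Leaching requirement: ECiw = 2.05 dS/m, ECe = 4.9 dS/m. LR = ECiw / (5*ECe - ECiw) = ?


LR = ECiw / (5*ECe - ECiw)
LR = 2.05 / (5*4.9 - 2.05)
LR = 2.05 / 22.4500

0.0913


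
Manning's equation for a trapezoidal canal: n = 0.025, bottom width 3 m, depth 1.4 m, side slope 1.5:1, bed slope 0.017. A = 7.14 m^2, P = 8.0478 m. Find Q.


R = A/P = 7.14/8.0478 = 0.887199
Q = (1/0.025) * 7.14 * 0.887199^(2/3) * 0.017^0.5

34.3819 m^3/s


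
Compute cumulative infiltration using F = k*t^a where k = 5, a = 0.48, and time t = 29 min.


F = k * t^a = 5 * 29^0.48
F = 5 * 5.034438

25.1722 mm


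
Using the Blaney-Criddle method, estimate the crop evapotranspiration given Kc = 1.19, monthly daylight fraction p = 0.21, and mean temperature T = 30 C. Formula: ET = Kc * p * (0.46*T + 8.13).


ET = Kc * p * (0.46*T + 8.13)
ET = 1.19 * 0.21 * (0.46*30 + 8.13)
ET = 1.19 * 0.21 * 21.9300

5.4803 mm/day


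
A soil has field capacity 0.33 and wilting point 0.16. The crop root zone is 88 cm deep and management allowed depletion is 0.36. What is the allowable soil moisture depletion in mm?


SMD = (FC - PWP) * d * MAD * 10
SMD = (0.33 - 0.16) * 88 * 0.36 * 10
SMD = 0.1700 * 88 * 0.36 * 10

53.8560 mm


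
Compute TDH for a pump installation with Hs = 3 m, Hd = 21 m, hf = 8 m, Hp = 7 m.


TDH = Hs + Hd + hf + Hp = 3 + 21 + 8 + 7 = 39

39 m


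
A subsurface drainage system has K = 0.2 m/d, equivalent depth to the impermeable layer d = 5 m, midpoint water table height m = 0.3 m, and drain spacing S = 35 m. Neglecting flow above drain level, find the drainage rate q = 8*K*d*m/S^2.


q = 8*K*d*m/S^2
q = 8*0.2*5*0.3/35^2
q = 2.4000 / 1225

0.0020 m/d


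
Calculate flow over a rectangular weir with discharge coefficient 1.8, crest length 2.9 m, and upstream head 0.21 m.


Q = C * L * H^(3/2) = 1.8 * 2.9 * 0.21^1.5 = 1.8 * 2.9 * 0.096234

0.5023 m^3/s


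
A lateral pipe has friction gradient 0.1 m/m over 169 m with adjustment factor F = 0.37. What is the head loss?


hf = J * L * F = 0.1 * 169 * 0.37 = 6.2530 m

6.2530 m


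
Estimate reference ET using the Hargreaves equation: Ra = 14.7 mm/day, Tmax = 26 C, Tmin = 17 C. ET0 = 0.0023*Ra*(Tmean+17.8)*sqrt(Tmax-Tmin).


Tmean = (Tmax + Tmin)/2 = (26 + 17)/2 = 21.5
ET0 = 0.0023 * 14.7 * (21.5 + 17.8) * sqrt(26 - 17)
ET0 = 0.0023 * 14.7 * 39.3 * 3.000000

3.9862 mm/day


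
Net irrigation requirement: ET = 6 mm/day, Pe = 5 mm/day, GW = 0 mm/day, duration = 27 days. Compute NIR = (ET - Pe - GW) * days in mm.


Daily deficit = ET - Pe - GW = 6 - 5 - 0 = 1 mm/day
NIR = 1 * 27 = 27 mm

27.0000 mm


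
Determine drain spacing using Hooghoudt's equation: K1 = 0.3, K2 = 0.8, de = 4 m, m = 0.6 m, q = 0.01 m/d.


S^2 = 8*K2*de*m/q + 4*K1*m^2/q
S^2 = 8*0.8*4*0.6/0.01 + 4*0.3*0.6^2/0.01
S = sqrt(1579.2000)

39.7391 m


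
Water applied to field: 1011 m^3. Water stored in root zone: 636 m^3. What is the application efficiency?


Ea = V_root / V_field * 100 = 636 / 1011 * 100 = 62.9080%

62.9080 %


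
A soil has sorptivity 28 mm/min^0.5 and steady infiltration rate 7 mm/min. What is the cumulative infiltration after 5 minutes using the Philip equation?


F = S*sqrt(t) + A*t
F = 28*sqrt(5) + 7*5
F = 28*2.236068 + 35

97.6099 mm


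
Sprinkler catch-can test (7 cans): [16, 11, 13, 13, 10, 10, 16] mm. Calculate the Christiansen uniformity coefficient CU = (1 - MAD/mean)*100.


mean = 12.714286 mm
MAD = 2.040816 mm
CU = (1 - 2.040816/12.714286)*100

83.9486 %


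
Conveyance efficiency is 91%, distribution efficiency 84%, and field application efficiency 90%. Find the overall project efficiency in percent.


Ec = 0.91, Eb = 0.84, Ea = 0.9
E = 0.91 * 0.84 * 0.9 * 100 = 68.7960%

68.7960 %


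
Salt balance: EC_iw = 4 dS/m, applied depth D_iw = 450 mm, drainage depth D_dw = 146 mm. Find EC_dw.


EC_dw = EC_iw * D_iw / D_dw
EC_dw = 4 * 450 / 146
EC_dw = 1800 / 146

12.3288 dS/m


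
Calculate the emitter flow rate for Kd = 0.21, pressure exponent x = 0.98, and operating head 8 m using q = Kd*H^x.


q = Kd * H^x = 0.21 * 8^0.98 = 0.21 * 7.674113

1.6116 L/h


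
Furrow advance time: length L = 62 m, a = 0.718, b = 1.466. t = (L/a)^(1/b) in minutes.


t = (L/a)^(1/b)
t = (62/0.718)^(1/1.466)
t = 86.350975^(1/1.466)

20.9306 min


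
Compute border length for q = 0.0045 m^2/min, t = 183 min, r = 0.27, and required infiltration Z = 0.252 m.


L = q*t/((1+r)*Z)
L = 0.0045*183/((1+0.27)*0.252)
L = 0.8235/0.32004

2.5731 m


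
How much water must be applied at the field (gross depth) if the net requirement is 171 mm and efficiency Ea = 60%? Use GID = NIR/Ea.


Ea = 60% = 0.6
GID = NIR / Ea = 171 / 0.6 = 285.0000 mm

285.0000 mm


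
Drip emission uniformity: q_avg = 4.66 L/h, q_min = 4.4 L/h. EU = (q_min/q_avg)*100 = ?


EU = (q_min/q_avg)*100 = (4.4/4.66)*100 = 94.4206%

94.4206 %


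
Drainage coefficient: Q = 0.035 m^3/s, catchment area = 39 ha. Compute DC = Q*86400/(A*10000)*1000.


DC = Q * 86400 / (A * 10000) * 1000
DC = 0.035 * 86400 / (39 * 10000) * 1000
DC = 3024000.0000 / 390000

7.7538 mm/day


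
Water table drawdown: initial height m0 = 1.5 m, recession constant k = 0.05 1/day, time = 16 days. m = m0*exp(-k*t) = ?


m = m0 * exp(-k*t)
m = 1.5 * exp(-0.05 * 16)
m = 1.5 * exp(-0.8000)

0.6740 m


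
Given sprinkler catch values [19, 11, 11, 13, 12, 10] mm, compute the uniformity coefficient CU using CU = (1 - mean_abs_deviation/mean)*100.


mean = 12.666667 mm
MAD = 2.222222 mm
CU = (1 - 2.222222/12.666667)*100

82.4561 %


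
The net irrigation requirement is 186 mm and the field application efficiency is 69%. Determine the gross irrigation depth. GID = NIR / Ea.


Ea = 69% = 0.69
GID = NIR / Ea = 186 / 0.69 = 269.5652 mm

269.5652 mm


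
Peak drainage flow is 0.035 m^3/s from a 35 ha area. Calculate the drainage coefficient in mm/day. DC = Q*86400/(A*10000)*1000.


DC = Q * 86400 / (A * 10000) * 1000
DC = 0.035 * 86400 / (35 * 10000) * 1000
DC = 3024000.0000 / 350000

8.6400 mm/day


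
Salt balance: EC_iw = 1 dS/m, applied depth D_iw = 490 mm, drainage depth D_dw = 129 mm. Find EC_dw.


EC_dw = EC_iw * D_iw / D_dw
EC_dw = 1 * 490 / 129
EC_dw = 490 / 129

3.7984 dS/m


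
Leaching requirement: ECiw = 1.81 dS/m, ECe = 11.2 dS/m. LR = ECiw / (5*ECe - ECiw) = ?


LR = ECiw / (5*ECe - ECiw)
LR = 1.81 / (5*11.2 - 1.81)
LR = 1.81 / 54.1900

0.0334


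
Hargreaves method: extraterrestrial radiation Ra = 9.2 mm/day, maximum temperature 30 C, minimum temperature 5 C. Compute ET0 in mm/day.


Tmean = (Tmax + Tmin)/2 = (30 + 5)/2 = 17.5
ET0 = 0.0023 * 9.2 * (17.5 + 17.8) * sqrt(30 - 5)
ET0 = 0.0023 * 9.2 * 35.3 * 5.000000

3.7347 mm/day


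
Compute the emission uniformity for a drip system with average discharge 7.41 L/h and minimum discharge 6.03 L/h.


EU = (q_min/q_avg)*100 = (6.03/7.41)*100 = 81.3765%

81.3765 %


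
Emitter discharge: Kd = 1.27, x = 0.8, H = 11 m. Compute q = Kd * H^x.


q = Kd * H^x = 1.27 * 11^0.8 = 1.27 * 6.809483

8.6480 L/h


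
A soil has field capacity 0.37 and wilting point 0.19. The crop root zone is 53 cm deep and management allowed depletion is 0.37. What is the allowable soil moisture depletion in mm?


SMD = (FC - PWP) * d * MAD * 10
SMD = (0.37 - 0.19) * 53 * 0.37 * 10
SMD = 0.1800 * 53 * 0.37 * 10

35.2980 mm


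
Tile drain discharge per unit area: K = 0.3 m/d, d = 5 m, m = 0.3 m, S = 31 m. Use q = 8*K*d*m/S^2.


q = 8*K*d*m/S^2
q = 8*0.3*5*0.3/31^2
q = 3.6000 / 961

0.0037 m/d


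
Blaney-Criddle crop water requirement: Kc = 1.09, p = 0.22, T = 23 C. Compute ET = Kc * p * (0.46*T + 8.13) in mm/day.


ET = Kc * p * (0.46*T + 8.13)
ET = 1.09 * 0.22 * (0.46*23 + 8.13)
ET = 1.09 * 0.22 * 18.7100

4.4867 mm/day


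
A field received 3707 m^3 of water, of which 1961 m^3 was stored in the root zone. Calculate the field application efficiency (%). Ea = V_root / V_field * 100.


Ea = V_root / V_field * 100 = 1961 / 3707 * 100 = 52.8999%

52.8999 %


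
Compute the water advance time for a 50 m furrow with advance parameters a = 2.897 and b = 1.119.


t = (L/a)^(1/b)
t = (50/2.897)^(1/1.119)
t = 17.259234^(1/1.119)

12.7488 min


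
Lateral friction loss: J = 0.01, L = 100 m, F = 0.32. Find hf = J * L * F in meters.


hf = J * L * F = 0.01 * 100 * 0.32 = 0.3200 m

0.3200 m


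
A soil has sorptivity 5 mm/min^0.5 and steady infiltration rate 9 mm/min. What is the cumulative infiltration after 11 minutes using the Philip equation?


F = S*sqrt(t) + A*t
F = 5*sqrt(11) + 9*11
F = 5*3.316625 + 99

115.5831 mm


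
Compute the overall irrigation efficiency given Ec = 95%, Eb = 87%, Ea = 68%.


Ec = 0.95, Eb = 0.87, Ea = 0.68
E = 0.95 * 0.87 * 0.68 * 100 = 56.2020%

56.2020 %


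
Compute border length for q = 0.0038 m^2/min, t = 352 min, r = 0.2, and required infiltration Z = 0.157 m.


L = q*t/((1+r)*Z)
L = 0.0038*352/((1+0.2)*0.157)
L = 1.3376/0.1884

7.0998 m


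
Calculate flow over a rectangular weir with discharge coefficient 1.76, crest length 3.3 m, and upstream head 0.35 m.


Q = C * L * H^(3/2) = 1.76 * 3.3 * 0.35^1.5 = 1.76 * 3.3 * 0.207063

1.2026 m^3/s


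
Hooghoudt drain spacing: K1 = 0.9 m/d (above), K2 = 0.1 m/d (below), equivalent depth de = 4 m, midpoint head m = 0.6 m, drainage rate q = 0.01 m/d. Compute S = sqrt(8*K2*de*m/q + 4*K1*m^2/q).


S^2 = 8*K2*de*m/q + 4*K1*m^2/q
S^2 = 8*0.1*4*0.6/0.01 + 4*0.9*0.6^2/0.01
S = sqrt(321.6000)

17.9332 m


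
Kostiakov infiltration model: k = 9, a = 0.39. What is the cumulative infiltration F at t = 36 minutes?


F = k * t^a = 9 * 36^0.39
F = 9 * 4.045367

36.4083 mm


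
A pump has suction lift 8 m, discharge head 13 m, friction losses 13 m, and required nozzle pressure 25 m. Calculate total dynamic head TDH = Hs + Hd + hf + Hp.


TDH = Hs + Hd + hf + Hp = 8 + 13 + 13 + 25 = 59

59 m


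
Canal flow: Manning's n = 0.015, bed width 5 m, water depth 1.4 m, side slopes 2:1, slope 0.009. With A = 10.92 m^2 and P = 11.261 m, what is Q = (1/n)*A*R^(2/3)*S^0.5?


R = A/P = 10.92/11.261 = 0.969718
Q = (1/0.015) * 10.92 * 0.969718^(2/3) * 0.009^0.5

67.6627 m^3/s


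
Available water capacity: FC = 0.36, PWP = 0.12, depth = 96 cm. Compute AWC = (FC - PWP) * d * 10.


AWC = (FC - PWP) * d * 10
AWC = (0.36 - 0.12) * 96 * 10
AWC = 0.2400 * 96 * 10

230.4000 mm


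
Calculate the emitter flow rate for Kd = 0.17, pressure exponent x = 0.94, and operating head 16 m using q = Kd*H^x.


q = Kd * H^x = 0.17 * 16^0.94 = 0.17 * 13.547925

2.3031 L/h


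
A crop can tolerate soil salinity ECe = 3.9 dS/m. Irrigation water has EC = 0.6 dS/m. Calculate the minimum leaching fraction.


LR = ECiw / (5*ECe - ECiw)
LR = 0.6 / (5*3.9 - 0.6)
LR = 0.6 / 18.9000

0.0317


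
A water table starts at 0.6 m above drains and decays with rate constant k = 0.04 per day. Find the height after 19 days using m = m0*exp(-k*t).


m = m0 * exp(-k*t)
m = 0.6 * exp(-0.04 * 19)
m = 0.6 * exp(-0.7600)

0.2806 m


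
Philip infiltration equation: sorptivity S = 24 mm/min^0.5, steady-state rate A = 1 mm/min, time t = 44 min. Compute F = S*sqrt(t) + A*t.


F = S*sqrt(t) + A*t
F = 24*sqrt(44) + 1*44
F = 24*6.633250 + 44

203.1980 mm


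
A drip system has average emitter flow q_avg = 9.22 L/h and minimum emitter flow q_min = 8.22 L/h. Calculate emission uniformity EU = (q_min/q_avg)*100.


EU = (q_min/q_avg)*100 = (8.22/9.22)*100 = 89.1540%

89.1540 %


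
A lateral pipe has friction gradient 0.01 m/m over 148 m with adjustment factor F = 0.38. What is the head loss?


hf = J * L * F = 0.01 * 148 * 0.38 = 0.5624 m

0.5624 m


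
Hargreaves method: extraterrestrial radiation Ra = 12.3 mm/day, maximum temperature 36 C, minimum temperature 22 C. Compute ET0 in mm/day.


Tmean = (Tmax + Tmin)/2 = (36 + 22)/2 = 29.0
ET0 = 0.0023 * 12.3 * (29.0 + 17.8) * sqrt(36 - 22)
ET0 = 0.0023 * 12.3 * 46.8 * 3.741657

4.9538 mm/day


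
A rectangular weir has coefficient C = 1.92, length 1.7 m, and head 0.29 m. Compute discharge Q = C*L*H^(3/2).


Q = C * L * H^(3/2) = 1.92 * 1.7 * 0.29^1.5 = 1.92 * 1.7 * 0.156170

0.5097 m^3/s


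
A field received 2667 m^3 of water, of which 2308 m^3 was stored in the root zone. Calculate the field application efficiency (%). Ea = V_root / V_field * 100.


Ea = V_root / V_field * 100 = 2308 / 2667 * 100 = 86.5392%

86.5392 %
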